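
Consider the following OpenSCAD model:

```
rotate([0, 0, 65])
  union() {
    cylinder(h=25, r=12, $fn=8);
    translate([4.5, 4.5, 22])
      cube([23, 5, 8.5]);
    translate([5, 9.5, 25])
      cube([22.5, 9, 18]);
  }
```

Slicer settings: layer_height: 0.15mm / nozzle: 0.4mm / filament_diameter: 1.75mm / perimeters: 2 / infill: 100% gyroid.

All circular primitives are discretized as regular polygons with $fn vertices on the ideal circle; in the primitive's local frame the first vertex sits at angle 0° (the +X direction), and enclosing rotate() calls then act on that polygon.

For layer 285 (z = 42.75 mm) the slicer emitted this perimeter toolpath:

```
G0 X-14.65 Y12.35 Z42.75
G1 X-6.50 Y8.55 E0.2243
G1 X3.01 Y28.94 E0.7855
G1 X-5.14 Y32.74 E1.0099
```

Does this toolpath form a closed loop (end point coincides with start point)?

no

Start point (G0): (-14.65, 12.35). End point (last G1): the path does not return to the start — open.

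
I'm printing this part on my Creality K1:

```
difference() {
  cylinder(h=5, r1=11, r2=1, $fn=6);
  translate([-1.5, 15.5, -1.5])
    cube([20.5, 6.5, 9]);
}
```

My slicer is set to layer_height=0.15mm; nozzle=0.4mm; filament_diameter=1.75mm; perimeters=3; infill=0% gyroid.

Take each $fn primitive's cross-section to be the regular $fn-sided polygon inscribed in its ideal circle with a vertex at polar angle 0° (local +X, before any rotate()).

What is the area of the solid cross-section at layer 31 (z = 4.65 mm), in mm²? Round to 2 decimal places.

At z = 4.65 mm: the cone contributes a regular 6-gon of circumradius 1.700 (interpolated between r1=11 and r2=1 at t=0.930) (area = (6/2)·1.700²·sin(360°/6) = 7.51 mm²); the cube at (-1.5, 15.5) is present — its section is the full 20.5×6.5 rectangle (area 133.25 mm²); Taking the first minus the rest: starting from the cone (7.51 mm²), the 20.5×6.5 cube at (-1.5, 15.5) misses the remaining region (no effect) — area = 7.51 mm². Overall, the cross-section is a single solid region. Net area = 7.51 mm².

7.51 mm²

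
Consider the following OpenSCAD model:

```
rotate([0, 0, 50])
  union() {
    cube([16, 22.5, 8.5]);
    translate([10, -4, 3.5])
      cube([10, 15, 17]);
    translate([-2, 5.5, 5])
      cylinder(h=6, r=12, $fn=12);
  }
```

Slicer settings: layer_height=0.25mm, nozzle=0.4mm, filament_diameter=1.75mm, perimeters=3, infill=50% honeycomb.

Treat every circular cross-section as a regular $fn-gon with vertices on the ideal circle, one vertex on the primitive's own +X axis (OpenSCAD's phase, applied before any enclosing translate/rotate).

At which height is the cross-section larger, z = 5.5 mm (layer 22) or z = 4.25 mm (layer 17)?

Layer 22 (z = 5.5): the cube is present — its section is the full 16×22.5 rectangle (area 360.00 mm²); the cube at (10, -4) is present — its section is the full 10×15 rectangle (area 150.00 mm²); the cylinder at (-2, 5.5): section is a regular 12-gon, circumradius r=12 (area = (12/2)·12.000²·sin(360°/12) = 432.00 mm²); Merging all regions: the regions partially overlap — summed areas 942.00 mm² minus the doubly-counted overlap 201.48 mm² gives 740.52 mm² — area = 740.52 mm²; (whole slice rotated 50° about Z — lengths, areas and connectivity unchanged). So its area = 740.52 mm². Layer 17 (z = 4.25): the cube (footprint 16×22.5) is included at this height (area 360.00 mm²); the cube at (10, -4) is present — its section is the full 10×15 rectangle (area 150.00 mm²); the cylinder at (-2, 5.5) does not reach this height (z outside [5, 11]); Merging all regions: the regions partially overlap — summed areas 510.00 mm² minus the doubly-counted overlap 66.00 mm² gives 444.00 mm² — area = 444.00 mm²; (whole slice rotated 50° about Z — lengths, areas and connectivity unchanged). So its area = 444.00 mm². Layer 22 is larger (740.52 vs 444.00 mm²).

layer 22 (z = 5.5 mm)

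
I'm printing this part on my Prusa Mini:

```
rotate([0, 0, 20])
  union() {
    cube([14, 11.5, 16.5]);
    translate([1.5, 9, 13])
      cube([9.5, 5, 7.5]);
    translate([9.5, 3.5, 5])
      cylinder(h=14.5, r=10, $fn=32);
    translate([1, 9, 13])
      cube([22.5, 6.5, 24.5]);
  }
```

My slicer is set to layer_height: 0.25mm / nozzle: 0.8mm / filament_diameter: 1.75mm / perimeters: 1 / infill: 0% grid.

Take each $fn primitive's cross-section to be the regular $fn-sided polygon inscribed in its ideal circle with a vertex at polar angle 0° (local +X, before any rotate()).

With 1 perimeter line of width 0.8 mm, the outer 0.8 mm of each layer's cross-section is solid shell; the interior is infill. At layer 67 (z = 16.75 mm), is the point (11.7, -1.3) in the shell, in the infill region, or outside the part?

At z = 16.75 mm: the cube is absent (z outside [0, 16.5]); the cube at (1.5, 9) (footprint 9.5×5) is included at this height; the r=10 cylinder at (9.5, 3.5) contributes a regular 32-gon of circumradius 10; the cube at (1, 9) (footprint 22.5×6.5) is included at this height; Merging all regions: the regions partially overlap (shared area 99.78 mm²), so overlapping operands fuse into one piece — 1 connected region; (whole slice rotated 20° about Z — lengths, areas and connectivity unchanged). Overall, the cross-section is a single solid region. Undo the 20° rotation: the query point maps to (10.550, -5.223) in the un-rotated model frame. The nearest boundary edge runs (11.45, -6.31)→(9.50, -6.50); distance from the point to it = 1.17 mm. The point is inside the cross-section and 1.17 mm from the nearest boundary — more than the 0.8 mm shell width (1 × 0.8), so it's in the infill interior.

infill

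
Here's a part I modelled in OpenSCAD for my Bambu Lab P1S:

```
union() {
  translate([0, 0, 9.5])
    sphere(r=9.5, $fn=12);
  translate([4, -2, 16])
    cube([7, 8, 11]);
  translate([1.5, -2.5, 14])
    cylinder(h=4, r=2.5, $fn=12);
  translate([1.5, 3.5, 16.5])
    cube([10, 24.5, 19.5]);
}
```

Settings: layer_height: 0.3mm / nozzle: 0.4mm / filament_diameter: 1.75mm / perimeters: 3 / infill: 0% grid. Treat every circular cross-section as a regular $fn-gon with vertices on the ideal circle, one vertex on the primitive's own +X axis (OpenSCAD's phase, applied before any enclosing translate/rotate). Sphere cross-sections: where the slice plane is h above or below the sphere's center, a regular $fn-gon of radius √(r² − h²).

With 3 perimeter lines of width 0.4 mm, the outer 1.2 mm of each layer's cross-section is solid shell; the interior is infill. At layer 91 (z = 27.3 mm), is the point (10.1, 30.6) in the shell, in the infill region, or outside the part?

At z = 27.3 mm: the sphere does not reach this height (|z−center|=17.800 > r=9.5); the cube at (4, -2) is not intersected at this z (z outside [16, 27]); the cylinder at (1.5, -2.5) is absent (z outside [14, 18]); the 10×24.5 cube at (1.5, 3.5) contributes its full rectangle; Merging all regions: only the 10×24.5 cube at (1.5, 3.5) is present, so the union is just that shape — 1 connected region. Overall, the cross-section is a single solid region. The nearest boundary edge runs (11.50, 28.00)→(1.50, 28.00); distance from the point to it = 2.60 mm. The point is not inside any of the regions above, so it lies outside the cross-section (2.60 mm from the nearest boundary).

outside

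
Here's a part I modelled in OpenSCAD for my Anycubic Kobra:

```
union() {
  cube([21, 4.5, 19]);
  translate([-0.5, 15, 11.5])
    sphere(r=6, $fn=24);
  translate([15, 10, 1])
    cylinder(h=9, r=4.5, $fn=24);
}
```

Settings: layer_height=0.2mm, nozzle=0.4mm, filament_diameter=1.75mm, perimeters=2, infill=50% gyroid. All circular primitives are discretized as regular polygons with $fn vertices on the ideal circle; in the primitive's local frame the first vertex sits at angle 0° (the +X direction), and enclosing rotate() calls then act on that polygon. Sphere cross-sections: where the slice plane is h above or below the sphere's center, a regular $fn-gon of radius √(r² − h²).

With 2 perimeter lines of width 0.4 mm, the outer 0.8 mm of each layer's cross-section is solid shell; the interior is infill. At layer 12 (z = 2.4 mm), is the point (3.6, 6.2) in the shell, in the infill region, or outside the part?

outside

At z = 2.4 mm: the cube is present — its section is the full 21×4.5 rectangle; the sphere at (-0.5, 15) is not intersected at this z (|z−center|=9.100 > r=6); the cylinder at (15, 10): section is a regular 24-gon, circumradius r=4.5; Merging all regions: the 2 present regions are separate (no shared area or edge), so areas and boundary lengths simply add and each stays a separate island — 2 connected regions. Overall, the cross-section has 2 separate islands. The nearest boundary edge runs (0.00, 4.50)→(21.00, 4.50); distance from the point to it = 1.70 mm. The point is not inside any of the regions above, so it lies outside the cross-section (1.70 mm from the nearest boundary).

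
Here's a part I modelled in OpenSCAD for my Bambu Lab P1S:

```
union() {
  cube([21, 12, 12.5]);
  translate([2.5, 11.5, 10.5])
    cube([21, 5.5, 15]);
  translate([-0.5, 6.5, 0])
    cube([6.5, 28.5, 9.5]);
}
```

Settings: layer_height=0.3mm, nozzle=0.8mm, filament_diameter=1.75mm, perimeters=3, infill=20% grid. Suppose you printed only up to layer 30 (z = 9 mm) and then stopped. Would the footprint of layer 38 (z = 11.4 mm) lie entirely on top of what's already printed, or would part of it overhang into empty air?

Compare the two slices. At z = 9: the cube (footprint 21×12) is included at this height (area 252.00 mm²); the cube at (2.5, 11.5) is absent (z outside [10.5, 25.5]); the cube at (-0.5, 6.5) (footprint 6.5×28.5) is included at this height (area 185.25 mm²); Taking the union: the regions partially overlap — summed areas 437.25 mm² minus the doubly-counted overlap 33.00 mm² gives 404.25 mm² — area = 404.25 mm². At z = 11.4: the cube is present — its section is the full 21×12 rectangle (area 252.00 mm²); the cube at (2.5, 11.5) is present — its section is the full 21×5.5 rectangle (area 115.50 mm²); the cube at (-0.5, 6.5) is not intersected at this z (z outside [0, 9.5]); Merging all regions: the regions partially overlap — summed areas 367.50 mm² minus the doubly-counted overlap 9.25 mm² gives 358.25 mm² — area = 358.25 mm². Checking containment: at z = 11.4 the cross-section extends beyond the z = 9 cross-section by about 88.75 mm².

part overhangs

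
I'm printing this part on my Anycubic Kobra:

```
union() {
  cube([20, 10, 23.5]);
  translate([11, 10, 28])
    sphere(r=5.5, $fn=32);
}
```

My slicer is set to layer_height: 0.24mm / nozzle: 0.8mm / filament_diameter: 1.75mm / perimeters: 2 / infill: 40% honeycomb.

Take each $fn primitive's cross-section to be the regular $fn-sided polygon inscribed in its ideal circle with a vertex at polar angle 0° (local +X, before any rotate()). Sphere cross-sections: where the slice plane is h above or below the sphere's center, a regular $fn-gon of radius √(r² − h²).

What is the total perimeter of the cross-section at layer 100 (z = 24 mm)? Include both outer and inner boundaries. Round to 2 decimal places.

At z = 24 mm: the cube does not reach this height (z outside [0, 23.5]); the r=5.5 sphere at (11, 10) slices to a regular 32-gon of circumradius 3.775 (√(r²−h²) with h=4 from center) (perimeter = 2·32·3.775·sin(180°/32) = 23.68 mm); Taking the union: only the r=5.5 sphere at (11, 10) is present, so the union is just that shape — boundary = 23.68 mm. Overall, the cross-section is a single solid region. Total boundary length (outer) = 23.68 mm.

23.68 mm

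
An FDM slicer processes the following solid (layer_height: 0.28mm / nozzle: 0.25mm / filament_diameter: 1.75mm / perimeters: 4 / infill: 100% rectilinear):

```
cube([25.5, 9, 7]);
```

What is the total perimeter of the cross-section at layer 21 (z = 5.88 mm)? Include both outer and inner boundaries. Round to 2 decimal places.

69.00 mm

At z = 5.88 mm: the 25.5×9 cube contributes its full rectangle (perimeter 69.00 mm). Overall, the cross-section is a single solid region. Total boundary length (outer) = 69.00 mm.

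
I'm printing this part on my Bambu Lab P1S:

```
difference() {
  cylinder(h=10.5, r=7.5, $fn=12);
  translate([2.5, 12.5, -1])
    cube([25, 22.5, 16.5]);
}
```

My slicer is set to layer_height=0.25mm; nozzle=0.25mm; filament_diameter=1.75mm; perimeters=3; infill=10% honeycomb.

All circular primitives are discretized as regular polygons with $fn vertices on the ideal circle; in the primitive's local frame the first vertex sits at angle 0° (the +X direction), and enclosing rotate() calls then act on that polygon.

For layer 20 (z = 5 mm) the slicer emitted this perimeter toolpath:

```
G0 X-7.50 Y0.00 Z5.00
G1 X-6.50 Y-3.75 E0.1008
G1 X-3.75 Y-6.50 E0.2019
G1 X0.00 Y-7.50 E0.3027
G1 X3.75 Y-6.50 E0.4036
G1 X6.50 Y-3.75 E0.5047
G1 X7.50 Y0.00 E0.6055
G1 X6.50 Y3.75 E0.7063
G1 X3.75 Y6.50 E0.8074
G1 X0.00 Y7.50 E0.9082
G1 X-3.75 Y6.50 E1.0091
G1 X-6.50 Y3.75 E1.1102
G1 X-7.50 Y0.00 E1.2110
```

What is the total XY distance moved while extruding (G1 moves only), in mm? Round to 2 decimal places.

Sum the Euclidean lengths of each G1 segment: total = 46.60 mm.

46.60 mm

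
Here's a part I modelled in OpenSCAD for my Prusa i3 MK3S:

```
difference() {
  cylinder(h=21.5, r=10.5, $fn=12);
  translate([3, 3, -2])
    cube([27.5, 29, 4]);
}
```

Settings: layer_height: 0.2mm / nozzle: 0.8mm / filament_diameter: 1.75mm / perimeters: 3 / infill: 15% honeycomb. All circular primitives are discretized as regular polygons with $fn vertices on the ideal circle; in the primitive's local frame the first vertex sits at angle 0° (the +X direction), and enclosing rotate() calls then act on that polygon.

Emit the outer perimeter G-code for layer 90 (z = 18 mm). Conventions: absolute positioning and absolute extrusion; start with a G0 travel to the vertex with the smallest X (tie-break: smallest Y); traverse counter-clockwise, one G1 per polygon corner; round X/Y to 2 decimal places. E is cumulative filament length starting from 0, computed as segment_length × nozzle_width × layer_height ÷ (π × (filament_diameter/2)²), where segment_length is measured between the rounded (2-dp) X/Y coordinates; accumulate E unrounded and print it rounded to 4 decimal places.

G0 X-10.50 Y0.00 Z18.00
G1 X-9.09 Y-5.25 E0.3616
G1 X-5.25 Y-9.09 E0.7229
G1 X0.00 Y-10.50 E1.0845
G1 X5.25 Y-9.09 E1.4461
G1 X9.09 Y-5.25 E1.8073
G1 X10.50 Y0.00 E2.1689
G1 X9.09 Y5.25 E2.5305
G1 X5.25 Y9.09 E2.8918
G1 X0.00 Y10.50 E3.2534
G1 X-5.25 Y9.09 E3.6150
G1 X-9.09 Y5.25 E3.9762
G1 X-10.50 Y0.00 E4.3378

At z = 18 mm: the r=10.5 cylinder gives a regular 12-gon of circumradius 10.5 (constant along its height); the cube at (3, 3) is absent (z outside [-2, 2]); After the difference (first − rest): none of the subtracted shapes is present at this height, so the r=10.5 cylinder is unchanged — 1 connected region. The outline is a single polygon with 12 vertices. Extrusion per mm of travel: 0.8 × 0.2 / (π × 0.875²) = 0.066520. Accumulating E over each segment gives final E = 4.3378.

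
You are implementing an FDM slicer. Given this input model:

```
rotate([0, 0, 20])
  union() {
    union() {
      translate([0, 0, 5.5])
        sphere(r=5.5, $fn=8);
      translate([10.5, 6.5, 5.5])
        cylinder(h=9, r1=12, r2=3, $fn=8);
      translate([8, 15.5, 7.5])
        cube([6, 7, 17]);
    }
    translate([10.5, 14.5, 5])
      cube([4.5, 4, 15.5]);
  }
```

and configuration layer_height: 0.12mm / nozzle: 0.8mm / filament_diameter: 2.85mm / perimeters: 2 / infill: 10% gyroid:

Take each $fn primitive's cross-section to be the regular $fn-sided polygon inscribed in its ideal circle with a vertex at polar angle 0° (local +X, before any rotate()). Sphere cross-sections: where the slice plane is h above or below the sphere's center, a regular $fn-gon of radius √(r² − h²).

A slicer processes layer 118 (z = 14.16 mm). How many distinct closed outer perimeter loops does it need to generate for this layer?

2

At z = 14.16 mm: the sphere is absent (|z−center|=8.660 > r=5.5); the cone at (10.5, 6.5): at t=0.962 of its height the radius interpolates to r₁+(r₂−r₁)t = 3.340, giving a regular 8-gon of that circumradius; the 6×7 cube at (8, 15.5) contributes its full rectangle; Merging all regions: the 2 present regions are separate (no shared area or edge), so areas and boundary lengths simply add and each stays a separate island — 2 connected regions; the cube at (10.5, 14.5) is present — its section is the full 4.5×4 rectangle; Combining (union): the regions partially overlap (shared area 10.50 mm²), so overlapping operands fuse into one piece — 2 connected regions; (rotated 20° about Z; rotation is an isometry so areas/perimeters/island counts are preserved). The result has 2 disconnected regions.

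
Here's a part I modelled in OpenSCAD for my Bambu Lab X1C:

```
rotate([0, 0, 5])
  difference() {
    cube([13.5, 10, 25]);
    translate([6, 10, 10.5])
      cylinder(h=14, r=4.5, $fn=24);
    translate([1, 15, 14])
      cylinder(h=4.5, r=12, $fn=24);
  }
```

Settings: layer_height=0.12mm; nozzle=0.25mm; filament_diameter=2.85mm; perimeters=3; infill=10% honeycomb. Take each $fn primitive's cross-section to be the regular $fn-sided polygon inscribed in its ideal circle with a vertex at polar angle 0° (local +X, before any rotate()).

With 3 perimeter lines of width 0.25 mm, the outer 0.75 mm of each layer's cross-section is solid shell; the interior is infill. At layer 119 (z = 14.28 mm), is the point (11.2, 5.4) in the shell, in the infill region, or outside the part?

infill

At z = 14.28 mm: the cube is present — its section is the full 13.5×10 rectangle; the r=4.5 cylinder at (6, 10) contributes a regular 24-gon of circumradius 4.5; the cylinder at (1, 15): section is a regular 24-gon, circumradius r=12; Taking the first minus the rest: starting from the 13.5×10 cube, the r=4.5 cylinder at (6, 10) partially overlaps it — only the 31.45 mm² overlap (of its 62.89 mm²) is removed, clipping the outline; the r=12 cylinder at (1, 15) partially overlaps it — only the 29.45 mm² overlap (of its 447.24 mm²) is removed, clipping the outline — 1 connected region; (whole slice rotated 5° about Z — lengths, areas and connectivity unchanged). Overall, the cross-section is a single solid region. Undo the 5° rotation: the query point maps to (11.628, 4.403) in the un-rotated model frame. The nearest boundary edge runs (13.50, 10.00)→(13.50, 0.00); distance from the point to it = 1.87 mm. The point is inside the cross-section and 1.87 mm from the nearest boundary — more than the 0.75 mm shell width (3 × 0.25), so it's in the infill interior.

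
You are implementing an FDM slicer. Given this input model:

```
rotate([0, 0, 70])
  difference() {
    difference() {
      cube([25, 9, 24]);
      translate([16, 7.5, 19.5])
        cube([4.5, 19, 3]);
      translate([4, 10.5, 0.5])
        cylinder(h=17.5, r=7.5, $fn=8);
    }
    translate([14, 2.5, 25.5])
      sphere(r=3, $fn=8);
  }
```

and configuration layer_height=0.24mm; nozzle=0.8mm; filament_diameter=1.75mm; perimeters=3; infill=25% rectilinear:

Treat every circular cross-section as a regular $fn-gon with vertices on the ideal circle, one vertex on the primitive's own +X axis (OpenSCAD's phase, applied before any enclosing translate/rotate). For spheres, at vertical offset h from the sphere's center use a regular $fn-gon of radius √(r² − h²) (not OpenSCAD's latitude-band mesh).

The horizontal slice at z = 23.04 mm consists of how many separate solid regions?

At z = 23.04 mm: the 25×9 cube contributes its full rectangle; the cube at (16, 7.5) does not reach this height (z outside [19.5, 22.5]); the cylinder at (4, 10.5) does not reach this height (z outside [0.5, 18]); Taking the first minus the rest: none of the subtracted shapes is present at this height, so the 25×9 cube is unchanged — 1 connected region; the sphere at (14, 2.5): section is a regular 8-gon, circumradius = √(r²−h²) = √(3²−2.46²) = 1.717; Subtracting the remaining from the first: starting from that combined region, the r=3 sphere at (14, 2.5) lies wholly inside it (removes its full 8.34 mm² and its 10.51 mm outline becomes a hole wall) — 1 connected region with 1 hole; (rotated 70° about Z; rotation is an isometry so areas/perimeters/island counts are preserved). The result has 1 disconnected region.

1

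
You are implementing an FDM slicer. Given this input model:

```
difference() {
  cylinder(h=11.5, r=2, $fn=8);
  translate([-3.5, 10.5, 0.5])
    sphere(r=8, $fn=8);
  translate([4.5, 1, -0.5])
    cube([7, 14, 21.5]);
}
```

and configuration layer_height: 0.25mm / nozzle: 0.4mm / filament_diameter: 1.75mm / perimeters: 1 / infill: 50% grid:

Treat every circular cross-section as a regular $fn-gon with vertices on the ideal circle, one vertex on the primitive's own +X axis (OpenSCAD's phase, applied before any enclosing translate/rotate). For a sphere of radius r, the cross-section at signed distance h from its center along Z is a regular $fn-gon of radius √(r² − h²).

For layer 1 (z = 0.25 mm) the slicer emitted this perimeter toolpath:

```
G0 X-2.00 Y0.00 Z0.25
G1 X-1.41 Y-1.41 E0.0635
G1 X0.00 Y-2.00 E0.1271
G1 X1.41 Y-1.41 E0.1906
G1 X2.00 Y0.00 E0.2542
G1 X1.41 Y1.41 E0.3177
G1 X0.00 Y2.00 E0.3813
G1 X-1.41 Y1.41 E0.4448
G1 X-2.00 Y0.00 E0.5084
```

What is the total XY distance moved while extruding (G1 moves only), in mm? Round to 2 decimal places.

12.23 mm

Sum the Euclidean lengths of each G1 segment: total = 12.23 mm.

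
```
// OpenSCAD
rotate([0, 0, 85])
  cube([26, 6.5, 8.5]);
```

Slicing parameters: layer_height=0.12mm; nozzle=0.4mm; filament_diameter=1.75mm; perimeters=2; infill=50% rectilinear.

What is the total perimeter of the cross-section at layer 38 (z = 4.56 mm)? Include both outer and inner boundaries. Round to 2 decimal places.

At z = 4.56 mm: the cube (footprint 26×6.5) is included at this height (perimeter 65.00 mm); (rotated 85° about Z; rotation is an isometry so areas/perimeters/island counts are preserved). Overall, the cross-section is a single solid region. Total boundary length (outer) = 65.00 mm.

65.00 mm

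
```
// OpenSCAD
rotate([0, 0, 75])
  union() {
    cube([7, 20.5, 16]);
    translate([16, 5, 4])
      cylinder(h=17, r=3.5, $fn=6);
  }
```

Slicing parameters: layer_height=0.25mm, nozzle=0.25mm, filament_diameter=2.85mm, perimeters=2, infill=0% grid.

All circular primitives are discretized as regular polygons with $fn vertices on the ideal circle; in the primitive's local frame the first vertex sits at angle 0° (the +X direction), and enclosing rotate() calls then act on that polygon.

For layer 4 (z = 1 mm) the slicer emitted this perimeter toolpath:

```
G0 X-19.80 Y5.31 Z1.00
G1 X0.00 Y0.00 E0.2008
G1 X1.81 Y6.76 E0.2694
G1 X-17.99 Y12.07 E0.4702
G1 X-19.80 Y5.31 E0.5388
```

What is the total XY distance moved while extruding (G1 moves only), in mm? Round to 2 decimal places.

Sum the Euclidean lengths of each G1 segment: total = 55.00 mm.

55.00 mm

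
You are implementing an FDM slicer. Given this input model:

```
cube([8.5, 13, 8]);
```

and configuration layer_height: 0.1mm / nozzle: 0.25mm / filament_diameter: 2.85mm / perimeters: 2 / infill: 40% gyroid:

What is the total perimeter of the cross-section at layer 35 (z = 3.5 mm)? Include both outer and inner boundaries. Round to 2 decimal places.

43.00 mm

At z = 3.5 mm: the cube (footprint 8.5×13) is included at this height (perimeter 43.00 mm). Overall, the cross-section is a single solid region. Total boundary length (outer) = 43.00 mm.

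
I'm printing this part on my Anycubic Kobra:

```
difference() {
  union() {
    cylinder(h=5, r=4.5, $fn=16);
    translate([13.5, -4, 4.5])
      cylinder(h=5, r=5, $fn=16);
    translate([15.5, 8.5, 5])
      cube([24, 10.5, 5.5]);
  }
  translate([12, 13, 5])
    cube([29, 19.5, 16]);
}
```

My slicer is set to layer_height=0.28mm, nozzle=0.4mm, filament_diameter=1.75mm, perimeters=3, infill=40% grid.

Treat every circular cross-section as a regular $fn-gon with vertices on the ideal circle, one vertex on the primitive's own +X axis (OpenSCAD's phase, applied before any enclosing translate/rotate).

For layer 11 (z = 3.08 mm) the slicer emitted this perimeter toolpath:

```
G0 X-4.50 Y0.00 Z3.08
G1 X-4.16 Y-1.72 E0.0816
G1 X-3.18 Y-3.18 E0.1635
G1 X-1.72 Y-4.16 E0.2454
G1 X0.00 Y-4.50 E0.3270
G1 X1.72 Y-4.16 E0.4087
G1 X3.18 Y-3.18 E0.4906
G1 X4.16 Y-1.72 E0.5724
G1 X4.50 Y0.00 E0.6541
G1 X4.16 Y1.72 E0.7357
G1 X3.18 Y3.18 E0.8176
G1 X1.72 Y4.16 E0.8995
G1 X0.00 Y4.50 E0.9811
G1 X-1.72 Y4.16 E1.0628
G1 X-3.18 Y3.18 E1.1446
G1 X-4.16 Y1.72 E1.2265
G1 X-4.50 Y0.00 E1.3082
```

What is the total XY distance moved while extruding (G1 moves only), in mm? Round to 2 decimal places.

Sum the Euclidean lengths of each G1 segment: total = 28.09 mm.

28.09 mm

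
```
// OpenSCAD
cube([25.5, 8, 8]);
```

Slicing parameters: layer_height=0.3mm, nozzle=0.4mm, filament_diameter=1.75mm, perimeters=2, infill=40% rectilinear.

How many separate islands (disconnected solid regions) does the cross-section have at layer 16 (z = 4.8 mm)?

At z = 4.8 mm: the 25.5×8 cube contributes its full rectangle. Overall, the cross-section is a single solid region. Island count = 1.

1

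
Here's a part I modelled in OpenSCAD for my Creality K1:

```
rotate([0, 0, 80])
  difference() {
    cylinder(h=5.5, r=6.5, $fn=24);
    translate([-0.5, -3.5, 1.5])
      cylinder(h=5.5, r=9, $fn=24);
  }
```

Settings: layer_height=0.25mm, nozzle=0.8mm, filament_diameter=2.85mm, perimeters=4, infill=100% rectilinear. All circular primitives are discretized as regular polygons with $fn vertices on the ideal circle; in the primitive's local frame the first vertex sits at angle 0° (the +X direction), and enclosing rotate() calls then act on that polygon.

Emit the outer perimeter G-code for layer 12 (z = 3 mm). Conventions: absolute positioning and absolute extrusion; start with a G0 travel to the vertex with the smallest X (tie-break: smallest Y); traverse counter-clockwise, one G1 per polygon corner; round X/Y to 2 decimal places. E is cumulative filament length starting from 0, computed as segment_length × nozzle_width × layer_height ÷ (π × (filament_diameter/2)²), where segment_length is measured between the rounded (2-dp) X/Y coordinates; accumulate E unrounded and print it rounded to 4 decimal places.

At z = 3 mm: the r=6.5 cylinder contributes a regular 24-gon of circumradius 6.5; the r=9 cylinder at (-0.5, -3.5) gives a regular 24-gon of circumradius 9 (constant along its height); After the difference (first − rest): starting from the r=6.5 cylinder, the r=9 cylinder at (-0.5, -3.5) partially overlaps it — only the 122.93 mm² overlap (of its 251.57 mm²) is removed, clipping the outline — 1 connected region; (whole slice rotated 80° about Z — lengths, areas and connectivity unchanged). The outline is a single polygon with 14 vertices. Extrusion per mm of travel: 0.8 × 0.25 / (π × 1.425²) = 0.031351. Accumulating E over each segment gives final E = 0.7459.

G0 X-6.48 Y-0.57 Z3.00
G1 X-6.11 Y-2.22 E0.0530
G1 X-5.32 Y-3.73 E0.1064
G1 X-5.16 Y-3.91 E0.1140
G1 X-5.61 Y-1.88 E0.1792
G1 X-5.50 Y0.46 E0.2526
G1 X-4.80 Y2.70 E0.3262
G1 X-3.53 Y4.68 E0.3999
G1 X-1.90 Y6.18 E0.4694
G1 X-2.22 Y6.11 E0.4797
G1 X-3.73 Y5.32 E0.5331
G1 X-4.98 Y4.18 E0.5861
G1 X-5.89 Y2.75 E0.6393
G1 X-6.40 Y1.13 E0.6925
G1 X-6.48 Y-0.57 E0.7459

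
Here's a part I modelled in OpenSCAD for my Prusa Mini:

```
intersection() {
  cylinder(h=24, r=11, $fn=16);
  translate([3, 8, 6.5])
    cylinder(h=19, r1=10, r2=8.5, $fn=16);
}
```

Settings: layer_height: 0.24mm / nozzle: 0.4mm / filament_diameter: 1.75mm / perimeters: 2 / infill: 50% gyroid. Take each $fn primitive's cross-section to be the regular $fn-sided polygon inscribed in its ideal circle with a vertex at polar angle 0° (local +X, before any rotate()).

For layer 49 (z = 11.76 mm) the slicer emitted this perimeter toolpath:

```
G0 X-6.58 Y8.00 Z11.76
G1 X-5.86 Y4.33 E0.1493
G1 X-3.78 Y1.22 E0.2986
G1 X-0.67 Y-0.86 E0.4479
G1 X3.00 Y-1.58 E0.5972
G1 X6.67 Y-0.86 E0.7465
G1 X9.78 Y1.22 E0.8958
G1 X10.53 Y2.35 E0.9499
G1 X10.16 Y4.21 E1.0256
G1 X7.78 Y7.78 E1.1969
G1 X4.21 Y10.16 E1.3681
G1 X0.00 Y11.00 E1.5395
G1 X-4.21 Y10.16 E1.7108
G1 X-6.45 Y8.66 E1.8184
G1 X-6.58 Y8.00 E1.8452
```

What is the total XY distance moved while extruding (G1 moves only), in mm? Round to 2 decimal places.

46.23 mm

Sum the Euclidean lengths of each G1 segment: total = 46.23 mm.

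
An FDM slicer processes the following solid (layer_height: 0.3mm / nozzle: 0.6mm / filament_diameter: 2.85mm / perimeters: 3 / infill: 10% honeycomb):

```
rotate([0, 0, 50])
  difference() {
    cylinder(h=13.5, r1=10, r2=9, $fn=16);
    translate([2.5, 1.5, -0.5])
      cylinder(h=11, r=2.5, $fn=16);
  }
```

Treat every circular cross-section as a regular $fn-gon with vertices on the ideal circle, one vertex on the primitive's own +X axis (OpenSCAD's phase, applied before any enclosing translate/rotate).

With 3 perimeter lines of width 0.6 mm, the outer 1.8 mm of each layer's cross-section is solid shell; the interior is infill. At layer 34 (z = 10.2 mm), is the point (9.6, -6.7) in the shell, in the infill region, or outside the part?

outside

At z = 10.2 mm: the cone: at t=0.756 of its height the radius interpolates to r₁+(r₂−r₁)t = 9.244, giving a regular 16-gon of that circumradius; the r=2.5 cylinder at (2.5, 1.5) gives a regular 16-gon of circumradius 2.5 (constant along its height); After the difference (first − rest): starting from the cone, the r=2.5 cylinder at (2.5, 1.5) lies wholly inside it (removes its full 19.13 mm² and its 15.61 mm outline becomes a hole wall) — 1 connected region with 1 hole; (whole slice rotated 50° about Z — lengths, areas and connectivity unchanged). Overall, the cross-section is one region with 1 hole. Undo the 50° rotation: the query point maps to (1.038, -11.661) in the un-rotated model frame. The nearest boundary edge runs (3.54, -8.54)→(-0.00, -9.24); distance from the point to it = 2.57 mm. The point is not inside any of the regions above, so it lies outside the cross-section (2.57 mm from the nearest boundary).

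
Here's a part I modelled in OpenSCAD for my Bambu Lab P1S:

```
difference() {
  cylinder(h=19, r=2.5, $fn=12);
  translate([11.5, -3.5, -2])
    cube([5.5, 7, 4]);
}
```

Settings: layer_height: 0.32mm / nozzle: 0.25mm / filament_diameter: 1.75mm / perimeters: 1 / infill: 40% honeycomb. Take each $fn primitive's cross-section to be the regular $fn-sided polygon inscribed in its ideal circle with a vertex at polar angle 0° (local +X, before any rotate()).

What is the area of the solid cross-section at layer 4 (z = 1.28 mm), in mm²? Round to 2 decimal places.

At z = 1.28 mm: the r=2.5 cylinder contributes a regular 12-gon of circumradius 2.5 (area = (12/2)·2.500²·sin(360°/12) = 18.75 mm²); the cube at (11.5, -3.5) (footprint 5.5×7) is included at this height (area 38.50 mm²); After the difference (first − rest): starting from the r=2.5 cylinder (18.75 mm²), the 5.5×7 cube at (11.5, -3.5) misses the remaining region (no effect) — area = 18.75 mm². Overall, the cross-section is a single solid region. Net area = 18.75 mm².

18.75 mm²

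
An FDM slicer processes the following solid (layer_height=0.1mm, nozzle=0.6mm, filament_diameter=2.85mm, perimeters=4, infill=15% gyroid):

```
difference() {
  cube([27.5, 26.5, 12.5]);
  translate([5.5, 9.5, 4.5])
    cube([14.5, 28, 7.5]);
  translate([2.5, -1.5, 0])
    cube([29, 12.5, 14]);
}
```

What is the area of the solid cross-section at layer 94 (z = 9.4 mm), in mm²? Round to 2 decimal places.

At z = 9.4 mm: the cube is present — its section is the full 27.5×26.5 rectangle (area 728.75 mm²); the 14.5×28 cube at (5.5, 9.5) contributes its full rectangle (area 406.00 mm²); the 29×12.5 cube at (2.5, -1.5) contributes its full rectangle (area 362.50 mm²); Subtracting the remaining from the first: starting from the 27.5×26.5 cube (728.75 mm²), the 14.5×28 cube at (5.5, 9.5) partially overlaps it — only the 246.50 mm² overlap (of its 406.00 mm²) is removed, clipping the outline; the 29×12.5 cube at (2.5, -1.5) partially overlaps it — only the 253.25 mm² overlap (of its 362.50 mm²) is removed, clipping the outline — area = 229.00 mm². Overall, the cross-section has 2 separate islands. Net area = 229.00 mm².

229.00 mm²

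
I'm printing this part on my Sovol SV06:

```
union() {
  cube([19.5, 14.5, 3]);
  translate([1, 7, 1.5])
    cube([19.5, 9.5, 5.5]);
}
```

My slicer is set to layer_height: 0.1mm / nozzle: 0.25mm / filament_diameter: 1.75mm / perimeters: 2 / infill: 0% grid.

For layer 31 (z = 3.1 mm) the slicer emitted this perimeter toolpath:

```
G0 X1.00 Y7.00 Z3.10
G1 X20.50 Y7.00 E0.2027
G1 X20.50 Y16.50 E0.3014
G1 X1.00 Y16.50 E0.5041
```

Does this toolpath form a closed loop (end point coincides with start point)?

no

Start point (G0): (1.00, 7.00). End point (last G1): the path does not return to the start — open.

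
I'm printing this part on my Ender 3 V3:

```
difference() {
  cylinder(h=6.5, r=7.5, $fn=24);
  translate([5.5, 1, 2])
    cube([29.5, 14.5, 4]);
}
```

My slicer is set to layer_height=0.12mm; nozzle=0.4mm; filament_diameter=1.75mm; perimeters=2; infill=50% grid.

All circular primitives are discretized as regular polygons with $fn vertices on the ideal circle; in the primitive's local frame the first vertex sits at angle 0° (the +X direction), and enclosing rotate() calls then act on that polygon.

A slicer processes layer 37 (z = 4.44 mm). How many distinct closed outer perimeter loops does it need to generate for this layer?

At z = 4.44 mm: the r=7.5 cylinder contributes a regular 24-gon of circumradius 7.5; the cube at (5.5, 1) (footprint 29.5×14.5) is included at this height; After the difference (first − rest): starting from the r=7.5 cylinder, the 29.5×14.5 cube at (5.5, 1) partially overlaps it — only the 4.82 mm² overlap (of its 427.75 mm²) is removed, clipping the outline — 1 connected region. The result has 1 disconnected region.

1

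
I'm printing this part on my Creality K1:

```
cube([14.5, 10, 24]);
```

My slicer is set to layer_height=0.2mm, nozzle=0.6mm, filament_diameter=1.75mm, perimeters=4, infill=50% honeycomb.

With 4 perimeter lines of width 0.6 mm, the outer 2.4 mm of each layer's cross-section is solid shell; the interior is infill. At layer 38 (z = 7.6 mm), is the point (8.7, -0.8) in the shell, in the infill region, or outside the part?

At z = 7.6 mm: the 14.5×10 cube contributes its full rectangle. Overall, the cross-section is a single solid region. The nearest boundary edge runs (0.00, 0.00)→(14.50, 0.00); distance from the point to it = 0.80 mm. The point is not inside any of the regions above, so it lies outside the cross-section (0.80 mm from the nearest boundary).

outside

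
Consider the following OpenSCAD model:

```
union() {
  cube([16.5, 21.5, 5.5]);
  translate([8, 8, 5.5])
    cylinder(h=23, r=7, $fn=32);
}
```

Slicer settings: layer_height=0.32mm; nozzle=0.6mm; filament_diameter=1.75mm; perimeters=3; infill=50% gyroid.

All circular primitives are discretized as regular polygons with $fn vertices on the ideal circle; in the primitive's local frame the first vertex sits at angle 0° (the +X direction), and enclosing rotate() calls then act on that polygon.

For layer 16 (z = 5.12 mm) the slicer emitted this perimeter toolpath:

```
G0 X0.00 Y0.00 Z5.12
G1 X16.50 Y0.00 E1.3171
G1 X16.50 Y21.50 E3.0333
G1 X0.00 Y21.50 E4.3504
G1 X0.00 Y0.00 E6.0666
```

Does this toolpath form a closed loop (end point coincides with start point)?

Start point (G0): (0.00, 0.00). End point (last G1): the path returns to the start — closed.

yes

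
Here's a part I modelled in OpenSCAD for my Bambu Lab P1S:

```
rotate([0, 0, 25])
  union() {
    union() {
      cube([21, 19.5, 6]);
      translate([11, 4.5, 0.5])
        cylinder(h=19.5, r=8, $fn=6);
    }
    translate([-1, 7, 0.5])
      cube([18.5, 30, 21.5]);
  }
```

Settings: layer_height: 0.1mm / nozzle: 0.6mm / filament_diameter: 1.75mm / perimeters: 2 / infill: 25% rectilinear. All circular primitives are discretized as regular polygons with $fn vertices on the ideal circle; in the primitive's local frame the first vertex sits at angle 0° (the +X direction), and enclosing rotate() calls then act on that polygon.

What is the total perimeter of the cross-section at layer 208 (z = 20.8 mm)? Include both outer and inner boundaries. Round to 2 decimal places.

At z = 20.8 mm: the cube is absent (z outside [0, 6]); the cylinder at (11, 4.5) is not intersected at this z (z outside [0.5, 20]); Taking the union: nothing is present at this height; the cube at (-1, 7) is present — its section is the full 18.5×30 rectangle (perimeter 97.00 mm); Merging all regions: only the 18.5×30 cube at (-1, 7) is present, so the union is just that shape — boundary = 97.00 mm; (rotated 25° about Z; rotation is an isometry so areas/perimeters/island counts are preserved). Overall, the cross-section is a single solid region. Total boundary length (outer) = 97.00 mm.

97.00 mm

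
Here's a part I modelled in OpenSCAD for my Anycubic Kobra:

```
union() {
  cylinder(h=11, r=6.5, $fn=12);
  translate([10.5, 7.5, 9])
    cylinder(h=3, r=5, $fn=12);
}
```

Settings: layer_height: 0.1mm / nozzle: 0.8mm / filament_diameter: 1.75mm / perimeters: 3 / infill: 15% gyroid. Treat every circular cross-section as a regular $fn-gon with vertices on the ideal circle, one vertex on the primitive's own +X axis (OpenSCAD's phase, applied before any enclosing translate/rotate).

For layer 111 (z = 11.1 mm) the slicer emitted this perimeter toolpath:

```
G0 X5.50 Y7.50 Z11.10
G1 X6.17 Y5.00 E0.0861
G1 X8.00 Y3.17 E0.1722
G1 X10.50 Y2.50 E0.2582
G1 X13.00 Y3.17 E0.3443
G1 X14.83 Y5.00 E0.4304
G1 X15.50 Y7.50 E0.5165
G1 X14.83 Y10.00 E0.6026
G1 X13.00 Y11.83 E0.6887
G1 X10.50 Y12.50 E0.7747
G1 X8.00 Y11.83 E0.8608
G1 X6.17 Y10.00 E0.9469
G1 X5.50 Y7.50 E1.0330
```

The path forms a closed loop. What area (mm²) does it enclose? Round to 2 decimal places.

Apply the shoelace formula to the sequence of (X, Y) vertices; enclosed area = 75.00 mm².

75.00 mm²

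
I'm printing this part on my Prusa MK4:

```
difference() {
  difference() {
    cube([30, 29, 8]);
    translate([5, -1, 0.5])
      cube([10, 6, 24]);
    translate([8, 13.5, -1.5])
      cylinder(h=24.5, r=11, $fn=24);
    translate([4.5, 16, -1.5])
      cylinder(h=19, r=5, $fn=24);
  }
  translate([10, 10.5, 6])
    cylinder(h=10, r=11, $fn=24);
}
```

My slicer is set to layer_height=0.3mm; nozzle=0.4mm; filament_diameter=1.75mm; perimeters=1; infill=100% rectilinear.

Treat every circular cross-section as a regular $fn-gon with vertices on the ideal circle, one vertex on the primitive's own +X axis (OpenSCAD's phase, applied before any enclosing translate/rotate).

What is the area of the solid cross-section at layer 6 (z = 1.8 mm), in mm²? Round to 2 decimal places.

At z = 1.8 mm: the cube (footprint 30×29) is included at this height (area 870.00 mm²); the 10×6 cube at (5, -1) contributes its full rectangle (area 60.00 mm²); the r=11 cylinder at (8, 13.5) contributes a regular 24-gon of circumradius 11 (area = (24/2)·11.000²·sin(360°/24) = 375.81 mm²); the cylinder at (4.5, 16): section is a regular 24-gon, circumradius r=5 (area = (24/2)·5.000²·sin(360°/24) = 77.65 mm²); Subtracting the remaining from the first: starting from the 30×29 cube (870.00 mm²), the 10×6 cube at (5, -1) partially overlaps it — only the 50.00 mm² overlap (of its 60.00 mm²) is removed, clipping the outline; the r=11 cylinder at (8, 13.5) partially overlaps it — only the 327.39 mm² overlap (of its 375.81 mm²) is removed, clipping the outline; the r=5 cylinder at (4.5, 16) misses the remaining region (no effect) — area = 492.61 mm²; the cylinder at (10, 10.5) is absent (z outside [6, 16]); After the difference (first − rest): none of the subtracted shapes is present at this height, so the result so far is unchanged — area = 492.61 mm². Overall, the cross-section has 2 separate islands. Net area = 492.61 mm².

492.61 mm²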